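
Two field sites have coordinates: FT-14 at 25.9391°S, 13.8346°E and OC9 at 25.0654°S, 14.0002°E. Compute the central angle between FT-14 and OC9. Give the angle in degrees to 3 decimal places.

0.886°

Δφ = 0.8737°,  Δλ = 0.1656°
a = sin²(Δφ/2) + cos φ₁ cos φ₂ sin²(Δλ/2) = 0.000060
c = 2·arcsin(√a) = 0.015470 rad = 0.8864°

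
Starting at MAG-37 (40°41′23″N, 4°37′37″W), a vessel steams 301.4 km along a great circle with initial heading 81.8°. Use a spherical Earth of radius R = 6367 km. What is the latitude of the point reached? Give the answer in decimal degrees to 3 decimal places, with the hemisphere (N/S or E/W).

MAG-37: φ = +40.68972°, λ = -4.62694°
δ = d/R = 301.4/6367 = 0.047338 rad
φ₂ = arcsin(sin φ₁ cos δ + cos φ₁ sin δ cos θ)
   = arcsin(0.65196·0.99888 + 0.75825·0.04732·0.14263) = 41.02207°
λ₂ = λ₁ + atan2(sin θ sin δ cos φ₁, cos δ − sin φ₁ sin φ₂) = -1.06776°

41.022°N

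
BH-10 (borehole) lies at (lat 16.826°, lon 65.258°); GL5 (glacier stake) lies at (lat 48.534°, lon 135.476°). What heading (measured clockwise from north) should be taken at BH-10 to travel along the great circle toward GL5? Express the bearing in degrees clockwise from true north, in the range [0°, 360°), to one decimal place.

Δλ = 70.2180°
y = sin Δλ · cos φ₂ = 0.623099
x = cos φ₁ sin φ₂ − sin φ₁ cos φ₂ cos Δλ = 0.652396
θ = atan2(y, x) = 43.6842° → 43.6842° (mod 360°)

43.7°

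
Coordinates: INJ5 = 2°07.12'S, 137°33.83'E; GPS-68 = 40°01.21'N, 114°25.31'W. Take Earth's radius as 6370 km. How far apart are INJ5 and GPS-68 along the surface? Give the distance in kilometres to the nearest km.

11684 km

INJ5: φ = -2.11867°, λ = +137.56383°
GPS-68: φ = +40.02017°, λ = -114.42183°
Δφ = 42.1388°,  Δλ = 108.0143°
a = sin²(Δφ/2) + cos φ₁ cos φ₂ sin²(Δλ/2) = 0.630222
c = 2·arcsin(√a) = 1.834279 rad = 105.0964°
d = R·c = 6370 × 1.834279 = 11684.4 km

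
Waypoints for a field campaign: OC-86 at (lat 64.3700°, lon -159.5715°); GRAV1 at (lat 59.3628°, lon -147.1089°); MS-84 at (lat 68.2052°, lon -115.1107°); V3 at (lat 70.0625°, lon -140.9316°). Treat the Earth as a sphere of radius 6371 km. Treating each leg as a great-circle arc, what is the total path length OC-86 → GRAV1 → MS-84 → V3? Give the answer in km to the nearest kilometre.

3713 km

OC-86→GRAV1: c = 0.134342 rad, d = 855.89 km
GRAV1→MS-84: c = 0.286043 rad, d = 1822.38 km
MS-84→V3: c = 0.162448 rad, d = 1034.96 km
Total = 855.89 + 1822.38 + 1034.96 = 3713.23 km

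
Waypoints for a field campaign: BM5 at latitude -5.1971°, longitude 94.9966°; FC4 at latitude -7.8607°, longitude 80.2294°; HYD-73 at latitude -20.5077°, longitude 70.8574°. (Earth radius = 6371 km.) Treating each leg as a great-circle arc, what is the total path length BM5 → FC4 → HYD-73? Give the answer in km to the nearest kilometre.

3388 km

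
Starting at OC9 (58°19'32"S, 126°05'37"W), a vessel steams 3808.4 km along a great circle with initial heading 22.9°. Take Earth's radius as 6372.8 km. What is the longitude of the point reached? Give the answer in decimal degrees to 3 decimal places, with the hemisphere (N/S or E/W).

OC9: φ = -58.32556°, λ = -126.09361°
δ = d/R = 3808.4/6372.8 = 0.597602 rad
φ₂ = arcsin(sin φ₁ cos δ + cos φ₁ sin δ cos θ)
   = arcsin(-0.85105·0.82669 + 0.52509·0.56266·0.92119) = -25.55546°
λ₂ = λ₁ + atan2(sin θ sin δ cos φ₁, cos δ − sin φ₁ sin φ₂) = -112.04838°

112.048°W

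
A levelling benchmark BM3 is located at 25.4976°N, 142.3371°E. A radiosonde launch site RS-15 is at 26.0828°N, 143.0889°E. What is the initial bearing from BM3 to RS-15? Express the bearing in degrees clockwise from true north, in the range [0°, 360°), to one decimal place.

Δλ = 0.7518°
y = sin Δλ · cos φ₂ = 0.011785
x = cos φ₁ sin φ₂ − sin φ₁ cos φ₂ cos Δλ = 0.010247
θ = atan2(y, x) = 48.9933° → 48.9933° (mod 360°)

49.0°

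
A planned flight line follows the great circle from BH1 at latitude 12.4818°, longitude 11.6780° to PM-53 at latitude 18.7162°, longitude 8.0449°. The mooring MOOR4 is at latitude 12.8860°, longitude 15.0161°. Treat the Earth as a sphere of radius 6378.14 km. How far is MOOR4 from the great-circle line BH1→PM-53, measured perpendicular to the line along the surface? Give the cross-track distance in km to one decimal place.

δ₁₃ = central angle BH1→MOOR4 = 0.057275 rad  (haversine)
θ₁₃ = bearing BH1→MOOR4 = 82.560°,  θ₁₂ = bearing BH1→PM-53 = 331.164°
dₓₜ = R·arcsin(sin δ₁₃ · sin(θ₁₃ − θ₁₂)) = 6378.14·arcsin(0.05724·sin(-248.604°)) = 340.104 km
|dₓₜ| = 340.104 km

340.1 km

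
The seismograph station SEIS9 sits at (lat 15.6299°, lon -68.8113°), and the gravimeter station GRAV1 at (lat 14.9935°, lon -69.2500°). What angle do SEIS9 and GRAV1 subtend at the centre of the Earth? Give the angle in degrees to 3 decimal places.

0.764°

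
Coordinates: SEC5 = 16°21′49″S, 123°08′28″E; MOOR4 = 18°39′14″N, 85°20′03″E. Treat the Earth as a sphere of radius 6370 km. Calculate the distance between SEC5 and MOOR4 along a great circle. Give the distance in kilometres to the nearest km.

SEC5: φ = -16.36361°, λ = +123.14111°
MOOR4: φ = +18.65389°, λ = +85.33417°
Δφ = 35.0175°,  Δλ = -37.8069°
a = sin²(Δφ/2) + cos φ₁ cos φ₂ sin²(Δλ/2) = 0.185929
c = 2·arcsin(√a) = 0.891634 rad = 51.0869°
d = R·c = 6370 × 0.891634 = 5679.7 km

5680 km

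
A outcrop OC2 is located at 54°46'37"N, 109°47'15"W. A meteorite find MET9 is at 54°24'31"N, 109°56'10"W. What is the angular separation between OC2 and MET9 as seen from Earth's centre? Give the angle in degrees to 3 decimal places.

OC2: φ = +54.77694°, λ = -109.78750°
MET9: φ = +54.40861°, λ = -109.93611°
Δφ = -0.3683°,  Δλ = -0.1486°
a = sin²(Δφ/2) + cos φ₁ cos φ₂ sin²(Δλ/2) = 0.000011
c = 2·arcsin(√a) = 0.006602 rad = 0.3783°

0.378°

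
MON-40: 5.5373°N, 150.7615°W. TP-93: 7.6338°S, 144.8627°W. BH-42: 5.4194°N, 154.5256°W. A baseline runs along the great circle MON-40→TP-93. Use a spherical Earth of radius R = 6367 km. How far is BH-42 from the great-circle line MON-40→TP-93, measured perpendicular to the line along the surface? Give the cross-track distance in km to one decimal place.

384.8 km

δ₁₃ = central angle MON-40→BH-42 = 0.065428 rad  (haversine)
θ₁₃ = bearing MON-40→BH-42 = 268.378°,  θ₁₂ = bearing MON-40→TP-93 = 155.866°
dₓₜ = R·arcsin(sin δ₁₃ · sin(θ₁₃ − θ₁₂)) = 6367·arcsin(0.06538·sin(112.512°)) = 384.797 km
|dₓₜ| = 384.797 km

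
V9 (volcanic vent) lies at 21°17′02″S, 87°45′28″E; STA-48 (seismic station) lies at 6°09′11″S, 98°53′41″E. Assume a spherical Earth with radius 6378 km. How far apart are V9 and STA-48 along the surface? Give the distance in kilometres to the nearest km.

2068 km

V9: φ = -21.28389°, λ = +87.75778°
STA-48: φ = -6.15306°, λ = +98.89472°
Δφ = 15.1308°,  Δλ = 11.1369°
a = sin²(Δφ/2) + cos φ₁ cos φ₂ sin²(Δλ/2) = 0.026057
c = 2·arcsin(√a) = 0.324262 rad = 18.5788°
d = R·c = 6378 × 0.324262 = 2068.1 km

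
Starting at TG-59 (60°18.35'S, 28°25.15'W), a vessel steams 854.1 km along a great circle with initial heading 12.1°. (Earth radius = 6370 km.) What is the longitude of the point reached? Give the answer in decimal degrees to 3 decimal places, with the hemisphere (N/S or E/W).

25.765°W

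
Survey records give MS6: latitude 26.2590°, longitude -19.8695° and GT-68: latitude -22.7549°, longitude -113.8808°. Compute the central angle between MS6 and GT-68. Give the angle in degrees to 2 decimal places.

103.24°

Δφ = -49.0139°,  Δλ = -94.0113°
a = sin²(Δφ/2) + cos φ₁ cos φ₂ sin²(Δλ/2) = 0.614489
c = 2·arcsin(√a) = 1.801825 rad = 103.2370°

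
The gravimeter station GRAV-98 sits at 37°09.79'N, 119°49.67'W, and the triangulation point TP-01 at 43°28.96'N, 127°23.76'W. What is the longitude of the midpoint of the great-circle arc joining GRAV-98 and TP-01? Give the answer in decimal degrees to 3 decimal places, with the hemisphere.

GRAV-98: φ = +37.16317°, λ = -119.82783°
TP-01: φ = +43.48267°, λ = -127.39600°
Bx = cos φ₂ cos Δλ = 0.719262,  By = cos φ₂ sin Δλ = -0.095563
φₘ = atan2(sin φ₁ + sin φ₂, √((cos φ₁ + Bx)² + By²)) = 40.38449°
λₘ = λ₁ + atan2(By, cos φ₁ + Bx) = -123.43436°

123.434°W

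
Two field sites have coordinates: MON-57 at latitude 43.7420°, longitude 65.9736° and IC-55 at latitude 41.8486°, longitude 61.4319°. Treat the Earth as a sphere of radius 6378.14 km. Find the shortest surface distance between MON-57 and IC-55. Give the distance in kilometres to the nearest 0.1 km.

Δφ = -1.8934°,  Δλ = -4.5417°
a = sin²(Δφ/2) + cos φ₁ cos φ₂ sin²(Δλ/2) = 0.001118
c = 2·arcsin(√a) = 0.066883 rad = 3.8321°
d = R·c = 6378.14 × 0.066883 = 426.6 km

426.6 km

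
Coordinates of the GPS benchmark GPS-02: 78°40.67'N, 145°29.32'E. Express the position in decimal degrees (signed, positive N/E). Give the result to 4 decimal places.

+78.6778°, +145.4887°

lat: 78.6778° N → +78.6778°
lon: 145.4887° E → +145.4887°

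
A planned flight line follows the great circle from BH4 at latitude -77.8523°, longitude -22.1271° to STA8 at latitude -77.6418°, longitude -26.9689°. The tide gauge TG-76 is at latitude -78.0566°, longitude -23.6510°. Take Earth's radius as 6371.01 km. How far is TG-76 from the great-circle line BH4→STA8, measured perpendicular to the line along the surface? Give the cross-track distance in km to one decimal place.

δ₁₃ = central angle BH4→TG-76 = 0.006597 rad  (haversine)
θ₁₃ = bearing BH4→TG-76 = 236.539°,  θ₁₂ = bearing BH4→STA8 = 279.205°
dₓₜ = R·arcsin(sin δ₁₃ · sin(θ₁₃ − θ₁₂)) = 6371.01·arcsin(0.00660·sin(-42.665°)) = -28.483 km
|dₓₜ| = 28.483 km

28.5 km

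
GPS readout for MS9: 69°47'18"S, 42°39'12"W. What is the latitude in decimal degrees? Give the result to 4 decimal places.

69° + 47′/60 + 18″/3600 = 69 + 0.78333 + 0.00500 = 69.7883°

69.7883°S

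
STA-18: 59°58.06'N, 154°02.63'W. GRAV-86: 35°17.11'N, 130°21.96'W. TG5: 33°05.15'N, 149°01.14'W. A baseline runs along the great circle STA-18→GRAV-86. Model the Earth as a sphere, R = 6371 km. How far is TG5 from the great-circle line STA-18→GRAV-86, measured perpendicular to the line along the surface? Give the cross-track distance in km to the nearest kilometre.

STA-18: φ = +59.96767°, λ = -154.04383°
GRAV-86: φ = +35.28517°, λ = -130.36600°
TG5: φ = +33.08583°, λ = -149.01900°
δ₁₃ = central angle STA-18→TG5 = 0.472728 rad  (haversine)
θ₁₃ = bearing STA-18→TG5 = 170.725°,  θ₁₂ = bearing STA-18→GRAV-86 = 137.528°
dₓₜ = R·arcsin(sin δ₁₃ · sin(θ₁₃ − θ₁₂)) = 6371·arcsin(0.45532·sin(33.197°)) = 1605.186 km
|dₓₜ| = 1605.186 km

1605 km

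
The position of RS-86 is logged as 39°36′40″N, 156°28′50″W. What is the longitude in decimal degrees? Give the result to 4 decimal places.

156° + 28′/60 + 50″/3600 = 156 + 0.46667 + 0.01389 = 156.4806°

156.4806°W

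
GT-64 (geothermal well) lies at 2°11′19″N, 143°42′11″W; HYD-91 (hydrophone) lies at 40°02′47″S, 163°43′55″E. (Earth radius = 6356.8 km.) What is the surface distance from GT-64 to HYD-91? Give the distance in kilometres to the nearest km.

7086 km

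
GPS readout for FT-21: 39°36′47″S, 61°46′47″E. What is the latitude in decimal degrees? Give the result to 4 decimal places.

39.6131°S

39° + 36′/60 + 47″/3600 = 39 + 0.60000 + 0.01306 = 39.6131°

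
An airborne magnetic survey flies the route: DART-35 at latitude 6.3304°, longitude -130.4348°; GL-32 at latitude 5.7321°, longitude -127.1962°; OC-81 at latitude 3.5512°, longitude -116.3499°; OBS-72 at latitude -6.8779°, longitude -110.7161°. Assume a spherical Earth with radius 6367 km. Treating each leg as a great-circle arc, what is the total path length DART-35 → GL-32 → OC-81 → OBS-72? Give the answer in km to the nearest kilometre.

2906 km

DART-35→GL-32: c = 0.057173 rad, d = 364.02 km
GL-32→OC-81: c = 0.192471 rad, d = 1225.46 km
OC-81→OBS-72: c = 0.206798 rad, d = 1316.69 km
Total = 364.02 + 1225.46 + 1316.69 = 2906.17 km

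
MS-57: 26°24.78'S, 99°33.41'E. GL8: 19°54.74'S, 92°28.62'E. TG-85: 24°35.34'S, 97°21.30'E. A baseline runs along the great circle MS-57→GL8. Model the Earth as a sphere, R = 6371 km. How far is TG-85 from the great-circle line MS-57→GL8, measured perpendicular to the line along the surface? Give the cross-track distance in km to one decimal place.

MS-57: φ = -26.41300°, λ = +99.55683°
GL8: φ = -19.91233°, λ = +92.47700°
TG-85: φ = -24.58900°, λ = +97.35500°
δ₁₃ = central angle MS-57→TG-85 = 0.047078 rad  (haversine)
θ₁₃ = bearing MS-57→TG-85 = 312.067°,  θ₁₂ = bearing MS-57→GL8 = 313.515°
dₓₜ = R·arcsin(sin δ₁₃ · sin(θ₁₃ − θ₁₂)) = 6371·arcsin(0.04706·sin(-1.447°)) = -7.573 km
|dₓₜ| = 7.573 km

7.6 km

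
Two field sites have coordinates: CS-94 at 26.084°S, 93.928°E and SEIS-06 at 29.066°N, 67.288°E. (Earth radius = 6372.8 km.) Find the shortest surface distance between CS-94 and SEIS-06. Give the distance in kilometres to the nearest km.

6761 km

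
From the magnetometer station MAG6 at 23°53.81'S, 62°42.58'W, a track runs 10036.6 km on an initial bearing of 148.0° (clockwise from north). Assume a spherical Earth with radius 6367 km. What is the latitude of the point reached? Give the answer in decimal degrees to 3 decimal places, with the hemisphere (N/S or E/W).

50.632°S

MAG6: φ = -23.89683°, λ = -62.70967°
δ = d/R = 10036.6/6367 = 1.576347 rad
φ₂ = arcsin(sin φ₁ cos δ + cos φ₁ sin δ cos θ)
   = arcsin(-0.40509·-0.00555 + 0.91428·0.99998·-0.84805) = -50.63218°
λ₂ = λ₁ + atan2(sin θ sin δ cos φ₁, cos δ − sin φ₁ sin φ₂) = 60.62955°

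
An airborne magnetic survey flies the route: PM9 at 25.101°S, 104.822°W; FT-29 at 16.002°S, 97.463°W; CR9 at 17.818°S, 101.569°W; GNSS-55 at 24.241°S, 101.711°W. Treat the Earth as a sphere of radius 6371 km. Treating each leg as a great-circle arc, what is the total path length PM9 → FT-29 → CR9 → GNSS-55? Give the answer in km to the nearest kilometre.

2464 km

PM9→FT-29: c = 0.199092 rad, d = 1268.42 km
FT-29→CR9: c = 0.075532 rad, d = 481.21 km
CR9→GNSS-55: c = 0.112126 rad, d = 714.36 km
Total = 1268.42 + 481.21 + 714.36 = 2463.98 km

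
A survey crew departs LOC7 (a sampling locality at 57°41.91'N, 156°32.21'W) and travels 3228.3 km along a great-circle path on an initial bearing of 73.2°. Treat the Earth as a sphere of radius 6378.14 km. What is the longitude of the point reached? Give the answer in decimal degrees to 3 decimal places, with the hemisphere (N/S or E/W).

103.473°W

LOC7: φ = +57.69850°, λ = -156.53683°
δ = d/R = 3228.3/6378.14 = 0.506151 rad
φ₂ = arcsin(sin φ₁ cos δ + cos φ₁ sin δ cos θ)
   = arcsin(0.84525·0.87462 + 0.53437·0.48481·0.28903) = 54.50325°
λ₂ = λ₁ + atan2(sin θ sin δ cos φ₁, cos δ − sin φ₁ sin φ₂) = -103.47302°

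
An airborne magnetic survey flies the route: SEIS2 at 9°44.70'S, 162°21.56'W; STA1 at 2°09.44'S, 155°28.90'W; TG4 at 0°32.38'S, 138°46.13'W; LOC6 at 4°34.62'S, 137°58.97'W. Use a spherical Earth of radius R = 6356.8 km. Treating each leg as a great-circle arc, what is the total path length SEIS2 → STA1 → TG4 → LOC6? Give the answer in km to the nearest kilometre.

SEIS2: φ = -9.74500°, λ = -162.35933°
STA1: φ = -2.15733°, λ = -155.48167°
TG4: φ = -0.53967°, λ = -138.76883°
LOC6: φ = -4.57700°, λ = -137.98283°
SEIS2→STA1: c = 0.178242 rad, d = 1133.05 km
STA1→TG4: c = 0.292967 rad, d = 1862.33 km
TG4→LOC6: c = 0.071785 rad, d = 456.32 km
Total = 1133.05 + 1862.33 + 456.32 = 3451.70 km

3452 km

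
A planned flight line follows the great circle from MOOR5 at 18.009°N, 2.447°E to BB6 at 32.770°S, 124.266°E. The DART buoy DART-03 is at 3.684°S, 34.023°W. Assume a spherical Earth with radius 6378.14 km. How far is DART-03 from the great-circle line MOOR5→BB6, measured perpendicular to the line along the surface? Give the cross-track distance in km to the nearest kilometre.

3719 km

δ₁₃ = central angle MOOR5→DART-03 = 0.732769 rad  (haversine)
θ₁₃ = bearing MOOR5→DART-03 = 242.468°,  θ₁₂ = bearing MOOR5→BB6 = 117.862°
dₓₜ = R·arcsin(sin δ₁₃ · sin(θ₁₃ − θ₁₂)) = 6378.14·arcsin(0.66893·sin(124.606°)) = 3718.845 km
|dₓₜ| = 3718.845 km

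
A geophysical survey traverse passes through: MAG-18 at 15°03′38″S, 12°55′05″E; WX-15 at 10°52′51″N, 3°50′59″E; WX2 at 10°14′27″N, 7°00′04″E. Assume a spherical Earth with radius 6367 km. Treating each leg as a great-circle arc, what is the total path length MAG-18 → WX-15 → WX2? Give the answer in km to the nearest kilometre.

3402 km

MAG-18: φ = -15.06056°, λ = +12.91806°
WX-15: φ = +10.88083°, λ = +3.84972°
WX2: φ = +10.24083°, λ = +7.00111°
MAG-18→WX-15: c = 0.479145 rad, d = 3050.72 km
WX-15→WX2: c = 0.055212 rad, d = 351.53 km
Total = 3050.72 + 351.53 = 3402.25 km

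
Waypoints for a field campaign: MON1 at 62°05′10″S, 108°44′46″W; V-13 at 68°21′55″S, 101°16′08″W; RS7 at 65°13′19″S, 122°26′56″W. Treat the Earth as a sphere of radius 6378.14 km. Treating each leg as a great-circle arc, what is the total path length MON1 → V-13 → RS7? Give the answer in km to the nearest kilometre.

MON1: φ = -62.08611°, λ = -108.74611°
V-13: φ = -68.36528°, λ = -101.26889°
RS7: φ = -65.22194°, λ = -122.44889°
MON1→V-13: c = 0.122280 rad, d = 779.92 km
V-13→RS7: c = 0.154700 rad, d = 986.70 km
Total = 779.92 + 986.70 = 1766.62 km

1767 km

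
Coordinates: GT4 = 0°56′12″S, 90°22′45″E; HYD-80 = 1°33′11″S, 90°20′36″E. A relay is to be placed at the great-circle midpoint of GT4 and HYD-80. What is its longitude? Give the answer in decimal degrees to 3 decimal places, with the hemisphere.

90.361°E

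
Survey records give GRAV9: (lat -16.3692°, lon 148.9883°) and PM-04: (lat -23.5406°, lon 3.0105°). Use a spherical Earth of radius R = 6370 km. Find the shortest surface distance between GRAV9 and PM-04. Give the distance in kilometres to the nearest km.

Δφ = -7.1714°,  Δλ = -145.9778°
a = sin²(Δφ/2) + cos φ₁ cos φ₂ sin²(Δλ/2) = 0.808242
c = 2·arcsin(√a) = 2.235065 rad = 128.0598°
d = R·c = 6370 × 2.235065 = 14237.4 km

14237 km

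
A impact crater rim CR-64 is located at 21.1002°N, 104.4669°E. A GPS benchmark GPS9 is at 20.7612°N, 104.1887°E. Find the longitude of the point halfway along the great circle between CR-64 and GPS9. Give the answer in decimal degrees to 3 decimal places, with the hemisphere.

Bx = cos φ₂ cos Δλ = 0.935055,  By = cos φ₂ sin Δλ = -0.004540
φₘ = atan2(sin φ₁ + sin φ₂, √((cos φ₁ + Bx)² + By²)) = 20.93076°
λₘ = λ₁ + atan2(By, cos φ₁ + Bx) = 104.32764°

104.328°E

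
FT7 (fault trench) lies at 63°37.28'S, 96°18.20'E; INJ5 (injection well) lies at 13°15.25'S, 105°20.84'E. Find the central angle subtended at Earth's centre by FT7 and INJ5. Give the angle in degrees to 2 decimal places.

50.77°

FT7: φ = -63.62133°, λ = +96.30333°
INJ5: φ = -13.25417°, λ = +105.34733°
Δφ = 50.3672°,  Δλ = 9.0440°
a = sin²(Δφ/2) + cos φ₁ cos φ₂ sin²(Δλ/2) = 0.183756
c = 2·arcsin(√a) = 0.886034 rad = 50.7660°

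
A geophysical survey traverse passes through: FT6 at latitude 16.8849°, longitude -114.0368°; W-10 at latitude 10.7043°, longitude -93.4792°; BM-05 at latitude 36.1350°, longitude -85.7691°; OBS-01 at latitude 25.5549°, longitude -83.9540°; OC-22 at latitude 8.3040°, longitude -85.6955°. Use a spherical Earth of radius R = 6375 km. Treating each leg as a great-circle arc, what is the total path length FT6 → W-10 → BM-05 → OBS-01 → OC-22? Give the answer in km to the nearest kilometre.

FT6→W-10: c = 0.364470 rad, d = 2323.50 km
W-10→BM-05: c = 0.460273 rad, d = 2934.24 km
BM-05→OBS-01: c = 0.186638 rad, d = 1189.82 km
OBS-01→OC-22: c = 0.302472 rad, d = 1928.26 km
Total = 2323.50 + 2934.24 + 1189.82 + 1928.26 = 8375.82 km

8376 km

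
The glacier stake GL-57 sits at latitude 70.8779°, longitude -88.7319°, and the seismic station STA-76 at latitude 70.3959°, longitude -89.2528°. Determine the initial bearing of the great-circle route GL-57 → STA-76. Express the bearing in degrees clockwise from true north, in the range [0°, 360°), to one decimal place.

200.0°

Δλ = -0.5209°
y = sin Δλ · cos φ₂ = -0.003050
x = cos φ₁ sin φ₂ − sin φ₁ cos φ₂ cos Δλ = -0.008399
θ = atan2(y, x) = -160.0409° → 199.9591° (mod 360°)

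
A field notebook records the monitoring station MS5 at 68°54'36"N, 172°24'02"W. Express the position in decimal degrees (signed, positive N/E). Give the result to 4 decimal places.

+68.9100°, -172.4006°

lat: 68.9100° N → +68.9100°
lon: 172.4006° W → -172.4006°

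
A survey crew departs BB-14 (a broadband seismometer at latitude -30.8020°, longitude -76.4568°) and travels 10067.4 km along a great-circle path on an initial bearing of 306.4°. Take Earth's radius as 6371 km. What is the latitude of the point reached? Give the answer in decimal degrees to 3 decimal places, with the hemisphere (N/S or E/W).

δ = d/R = 10067.4/6371 = 1.580191 rad
φ₂ = arcsin(sin φ₁ cos δ + cos φ₁ sin δ cos θ)
   = arcsin(-0.51207·-0.00940 + 0.85894·0.99996·0.59342) = 30.96410°
λ₂ = λ₁ + atan2(sin θ sin δ cos φ₁, cos δ − sin φ₁ sin φ₂) = -146.27810°

30.964°N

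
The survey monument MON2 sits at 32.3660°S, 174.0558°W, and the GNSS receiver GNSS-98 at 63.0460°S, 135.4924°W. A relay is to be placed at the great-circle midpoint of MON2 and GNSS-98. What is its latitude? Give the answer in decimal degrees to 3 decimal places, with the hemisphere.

Bx = cos φ₂ cos Δλ = 0.354424,  By = cos φ₂ sin Δλ = 0.282563
φₘ = atan2(sin φ₁ + sin φ₂, √((cos φ₁ + Bx)² + By²)) = -49.19029°
λₘ = λ₁ + atan2(By, cos φ₁ + Bx) = -160.79588°

49.190°S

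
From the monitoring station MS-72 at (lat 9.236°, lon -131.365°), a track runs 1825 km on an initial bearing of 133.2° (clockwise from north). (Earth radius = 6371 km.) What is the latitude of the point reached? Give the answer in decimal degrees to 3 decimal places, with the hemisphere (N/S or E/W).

δ = d/R = 1825/6371 = 0.286454 rad
φ₂ = arcsin(sin φ₁ cos δ + cos φ₁ sin δ cos θ)
   = arcsin(0.16050·0.95925 + 0.98704·0.28255·-0.68455) = -2.11767°
λ₂ = λ₁ + atan2(sin θ sin δ cos φ₁, cos δ − sin φ₁ sin φ₂) = -119.47035°

2.118°S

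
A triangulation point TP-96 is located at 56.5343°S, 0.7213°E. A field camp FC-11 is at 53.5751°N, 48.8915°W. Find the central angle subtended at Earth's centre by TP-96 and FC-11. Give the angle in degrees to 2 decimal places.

Δφ = 110.1094°,  Δλ = -49.6128°
a = sin²(Δφ/2) + cos φ₁ cos φ₂ sin²(Δλ/2) = 0.729542
c = 2·arcsin(√a) = 2.047761 rad = 117.3280°

117.33°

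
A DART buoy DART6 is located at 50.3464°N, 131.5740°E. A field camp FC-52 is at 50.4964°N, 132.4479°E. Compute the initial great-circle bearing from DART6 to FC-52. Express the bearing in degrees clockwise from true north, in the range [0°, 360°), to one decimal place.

74.6°

Δλ = 0.8739°
y = sin Δλ · cos φ₂ = 0.009702
x = cos φ₁ sin φ₂ − sin φ₁ cos φ₂ cos Δλ = 0.002675
θ = atan2(y, x) = 74.5860° → 74.5860° (mod 360°)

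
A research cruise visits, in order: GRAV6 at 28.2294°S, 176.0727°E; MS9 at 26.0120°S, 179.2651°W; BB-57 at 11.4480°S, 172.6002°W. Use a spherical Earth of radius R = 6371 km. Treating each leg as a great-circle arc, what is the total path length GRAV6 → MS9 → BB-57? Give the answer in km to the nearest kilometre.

2287 km

GRAV6→MS9: c = 0.082105 rad, d = 523.09 km
MS9→BB-57: c = 0.276874 rad, d = 1763.96 km
Total = 523.09 + 1763.96 = 2287.05 km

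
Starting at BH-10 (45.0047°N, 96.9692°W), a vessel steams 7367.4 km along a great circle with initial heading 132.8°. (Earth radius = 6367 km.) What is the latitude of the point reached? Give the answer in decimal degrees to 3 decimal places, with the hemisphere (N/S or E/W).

8.952°S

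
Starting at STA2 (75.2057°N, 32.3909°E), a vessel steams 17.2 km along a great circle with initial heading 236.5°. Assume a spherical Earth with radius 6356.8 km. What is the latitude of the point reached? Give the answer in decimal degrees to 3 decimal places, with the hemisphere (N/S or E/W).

75.120°N

δ = d/R = 17.2/6356.8 = 0.002706 rad
φ₂ = arcsin(sin φ₁ cos δ + cos φ₁ sin δ cos θ)
   = arcsin(0.96685·1.00000 + 0.25535·0.00271·-0.55194) = 75.11958°
λ₂ = λ₁ + atan2(sin θ sin δ cos φ₁, cos δ − sin φ₁ sin φ₂) = 31.88749°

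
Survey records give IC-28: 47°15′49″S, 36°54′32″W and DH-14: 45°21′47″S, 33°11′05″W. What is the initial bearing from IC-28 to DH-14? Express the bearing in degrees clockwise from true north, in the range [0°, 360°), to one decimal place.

IC-28: φ = -47.26361°, λ = -36.90889°
DH-14: φ = -45.36306°, λ = -33.18472°
Δλ = 3.7242°
y = sin Δλ · cos φ₂ = 0.045637
x = cos φ₁ sin φ₂ − sin φ₁ cos φ₂ cos Δλ = 0.032075
θ = atan2(y, x) = 54.8992° → 54.8992° (mod 360°)

54.9°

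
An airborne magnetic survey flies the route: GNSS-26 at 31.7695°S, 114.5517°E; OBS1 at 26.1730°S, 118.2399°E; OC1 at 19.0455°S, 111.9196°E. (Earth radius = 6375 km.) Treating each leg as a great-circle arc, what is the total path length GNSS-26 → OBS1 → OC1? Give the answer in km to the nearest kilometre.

1743 km

GNSS-26→OBS1: c = 0.112726 rad, d = 718.63 km
OBS1→OC1: c = 0.160695 rad, d = 1024.43 km
Total = 718.63 + 1024.43 = 1743.06 km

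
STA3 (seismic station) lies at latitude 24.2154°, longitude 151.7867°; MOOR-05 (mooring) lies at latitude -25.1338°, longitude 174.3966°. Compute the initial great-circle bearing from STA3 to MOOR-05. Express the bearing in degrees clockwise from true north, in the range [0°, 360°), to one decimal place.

154.5°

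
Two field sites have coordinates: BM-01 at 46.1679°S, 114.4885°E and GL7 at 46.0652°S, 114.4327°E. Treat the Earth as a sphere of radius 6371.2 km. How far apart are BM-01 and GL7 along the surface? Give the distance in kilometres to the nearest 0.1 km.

12.2 km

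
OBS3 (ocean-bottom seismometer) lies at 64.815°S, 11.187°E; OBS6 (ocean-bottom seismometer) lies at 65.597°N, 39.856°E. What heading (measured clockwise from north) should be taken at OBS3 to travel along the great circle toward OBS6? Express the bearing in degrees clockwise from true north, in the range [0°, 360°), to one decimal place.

15.5°

Δλ = 28.6690°
y = sin Δλ · cos φ₂ = 0.198209
x = cos φ₁ sin φ₂ − sin φ₁ cos φ₂ cos Δλ = 0.715567
θ = atan2(y, x) = 15.4825° → 15.4825° (mod 360°)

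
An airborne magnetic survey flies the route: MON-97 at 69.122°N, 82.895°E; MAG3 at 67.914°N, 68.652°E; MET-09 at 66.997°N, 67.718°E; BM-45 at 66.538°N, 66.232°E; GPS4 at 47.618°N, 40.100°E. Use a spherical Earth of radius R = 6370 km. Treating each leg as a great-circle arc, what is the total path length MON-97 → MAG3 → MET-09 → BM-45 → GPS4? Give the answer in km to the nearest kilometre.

3375 km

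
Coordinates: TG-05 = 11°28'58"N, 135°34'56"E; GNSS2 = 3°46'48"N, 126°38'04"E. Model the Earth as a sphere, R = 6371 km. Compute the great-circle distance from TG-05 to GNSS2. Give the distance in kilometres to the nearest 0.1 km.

1305.6 km

TG-05: φ = +11.48278°, λ = +135.58222°
GNSS2: φ = +3.78000°, λ = +126.63444°
Δφ = -7.7028°,  Δλ = -8.9478°
a = sin²(Δφ/2) + cos φ₁ cos φ₂ sin²(Δλ/2) = 0.010462
c = 2·arcsin(√a) = 0.204923 rad = 11.7412°
d = R·c = 6371 × 0.204923 = 1305.6 km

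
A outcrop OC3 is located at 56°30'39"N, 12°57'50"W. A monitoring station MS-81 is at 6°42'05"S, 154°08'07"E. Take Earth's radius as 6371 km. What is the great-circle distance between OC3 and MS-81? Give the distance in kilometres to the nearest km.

OC3: φ = +56.51083°, λ = -12.96389°
MS-81: φ = -6.70139°, λ = +154.13528°
Δφ = -63.2122°,  Δλ = 167.0992°
a = sin²(Δφ/2) + cos φ₁ cos φ₂ sin²(Δλ/2) = 0.815749
c = 2·arcsin(√a) = 2.254281 rad = 129.1608°
d = R·c = 6371 × 2.254281 = 14362.0 km

14362 km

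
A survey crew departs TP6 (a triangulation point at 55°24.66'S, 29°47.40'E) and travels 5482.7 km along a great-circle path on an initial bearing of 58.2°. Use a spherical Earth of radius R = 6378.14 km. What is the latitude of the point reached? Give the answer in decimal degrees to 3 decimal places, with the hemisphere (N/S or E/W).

18.103°S

TP6: φ = -55.41100°, λ = +29.79000°
δ = d/R = 5482.7/6378.14 = 0.859608 rad
φ₂ = arcsin(sin φ₁ cos δ + cos φ₁ sin δ cos θ)
   = arcsin(-0.82325·0.65273 + 0.56769·0.75759·0.52696) = -18.10336°
λ₂ = λ₁ + atan2(sin θ sin δ cos φ₁, cos δ − sin φ₁ sin φ₂) = 72.43084°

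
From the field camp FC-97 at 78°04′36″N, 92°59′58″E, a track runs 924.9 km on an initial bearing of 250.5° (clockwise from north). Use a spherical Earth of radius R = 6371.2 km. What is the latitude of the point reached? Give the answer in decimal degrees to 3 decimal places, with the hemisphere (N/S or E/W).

73.367°N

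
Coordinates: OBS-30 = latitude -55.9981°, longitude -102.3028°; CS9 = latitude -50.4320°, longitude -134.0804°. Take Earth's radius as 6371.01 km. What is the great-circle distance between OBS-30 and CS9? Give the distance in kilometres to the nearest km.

2183 km

Δφ = 5.5661°,  Δλ = -31.7776°
a = sin²(Δφ/2) + cos φ₁ cos φ₂ sin²(Δλ/2) = 0.029056
c = 2·arcsin(√a) = 0.342592 rad = 19.6291°
d = R·c = 6371.01 × 0.342592 = 2182.7 km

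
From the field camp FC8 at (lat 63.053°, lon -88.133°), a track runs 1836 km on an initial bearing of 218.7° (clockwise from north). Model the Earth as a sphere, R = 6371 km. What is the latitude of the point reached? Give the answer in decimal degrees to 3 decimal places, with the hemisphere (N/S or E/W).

δ = d/R = 1836/6371 = 0.288181 rad
φ₂ = arcsin(sin φ₁ cos δ + cos φ₁ sin δ cos θ)
   = arcsin(0.89143·0.95876 + 0.45317·0.28421·-0.78043) = 48.95128°
λ₂ = λ₁ + atan2(sin θ sin δ cos φ₁, cos δ − sin φ₁ sin φ₂) = -103.83262°

48.951°N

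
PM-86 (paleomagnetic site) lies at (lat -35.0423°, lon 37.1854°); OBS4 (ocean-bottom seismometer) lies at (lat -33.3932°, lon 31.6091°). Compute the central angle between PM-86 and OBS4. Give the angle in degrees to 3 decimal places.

4.896°

Δφ = 1.6491°,  Δλ = -5.5763°
a = sin²(Δφ/2) + cos φ₁ cos φ₂ sin²(Δλ/2) = 0.001825
c = 2·arcsin(√a) = 0.085455 rad = 4.8962°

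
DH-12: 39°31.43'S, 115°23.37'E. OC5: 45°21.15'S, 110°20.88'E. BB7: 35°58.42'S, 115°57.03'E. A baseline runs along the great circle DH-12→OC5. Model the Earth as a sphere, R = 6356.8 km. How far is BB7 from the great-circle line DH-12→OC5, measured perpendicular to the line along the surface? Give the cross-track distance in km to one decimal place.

158.7 km

DH-12: φ = -39.52383°, λ = +115.38950°
OC5: φ = -45.35250°, λ = +110.34800°
BB7: φ = -35.97367°, λ = +115.95050°
δ₁₃ = central angle DH-12→BB7 = 0.062443 rad  (haversine)
θ₁₃ = bearing DH-12→BB7 = 7.295°,  θ₁₂ = bearing DH-12→OC5 = 210.876°
dₓₜ = R·arcsin(sin δ₁₃ · sin(θ₁₃ − θ₁₂)) = 6356.8·arcsin(0.06240·sin(-203.581°)) = 158.706 km
|dₓₜ| = 158.706 km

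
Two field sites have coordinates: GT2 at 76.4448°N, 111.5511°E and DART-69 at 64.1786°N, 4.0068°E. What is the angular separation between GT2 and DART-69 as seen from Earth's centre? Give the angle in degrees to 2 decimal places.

32.40°

Δφ = -12.2662°,  Δλ = -107.5443°
a = sin²(Δφ/2) + cos φ₁ cos φ₂ sin²(Δλ/2) = 0.077846
c = 2·arcsin(√a) = 0.565524 rad = 32.4021°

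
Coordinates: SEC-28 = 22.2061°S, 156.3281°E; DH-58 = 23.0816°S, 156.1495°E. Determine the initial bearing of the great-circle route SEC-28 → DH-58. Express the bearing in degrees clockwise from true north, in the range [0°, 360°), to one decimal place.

190.6°

Δλ = -0.1786°
y = sin Δλ · cos φ₂ = -0.002868
x = cos φ₁ sin φ₂ − sin φ₁ cos φ₂ cos Δλ = -0.015281
θ = atan2(y, x) = -169.3719° → 190.6281° (mod 360°)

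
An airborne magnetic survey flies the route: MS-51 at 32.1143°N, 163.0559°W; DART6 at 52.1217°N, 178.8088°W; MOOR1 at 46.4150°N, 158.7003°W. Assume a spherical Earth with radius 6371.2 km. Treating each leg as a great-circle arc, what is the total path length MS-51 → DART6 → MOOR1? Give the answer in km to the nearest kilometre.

MS-51→DART6: c = 0.402418 rad, d = 2563.89 km
DART6→MOOR1: c = 0.248669 rad, d = 1584.32 km
Total = 2563.89 + 1584.32 = 4148.21 km

4148 km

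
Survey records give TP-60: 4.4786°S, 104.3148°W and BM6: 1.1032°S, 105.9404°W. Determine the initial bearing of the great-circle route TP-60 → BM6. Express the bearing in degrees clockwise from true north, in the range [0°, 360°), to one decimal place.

Δλ = -1.6256°
y = sin Δλ · cos φ₂ = -0.028363
x = cos φ₁ sin φ₂ − sin φ₁ cos φ₂ cos Δλ = 0.058846
θ = atan2(y, x) = -25.7333° → 334.2667° (mod 360°)

334.3°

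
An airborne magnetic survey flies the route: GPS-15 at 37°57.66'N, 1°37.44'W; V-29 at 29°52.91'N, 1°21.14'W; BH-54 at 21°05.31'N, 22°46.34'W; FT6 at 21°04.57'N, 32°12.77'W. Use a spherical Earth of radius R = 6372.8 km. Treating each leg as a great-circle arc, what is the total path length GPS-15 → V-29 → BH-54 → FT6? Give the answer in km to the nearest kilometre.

4236 km

GPS-15: φ = +37.96100°, λ = -1.62400°
V-29: φ = +29.88183°, λ = -1.35233°
BH-54: φ = +21.08850°, λ = -22.77233°
FT6: φ = +21.07617°, λ = -32.21283°
GPS-15→V-29: c = 0.141063 rad, d = 898.96 km
V-29→BH-54: c = 0.369887 rad, d = 2357.21 km
BH-54→FT6: c = 0.153717 rad, d = 979.61 km
Total = 898.96 + 2357.21 + 979.61 = 4235.78 km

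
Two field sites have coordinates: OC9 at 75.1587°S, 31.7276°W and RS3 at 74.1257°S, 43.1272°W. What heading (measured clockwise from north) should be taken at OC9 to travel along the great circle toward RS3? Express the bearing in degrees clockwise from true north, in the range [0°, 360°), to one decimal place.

283.3°

Δλ = -11.3996°
y = sin Δλ · cos φ₂ = -0.054063
x = cos φ₁ sin φ₂ − sin φ₁ cos φ₂ cos Δλ = 0.012812
θ = atan2(y, x) = -76.6675° → 283.3325° (mod 360°)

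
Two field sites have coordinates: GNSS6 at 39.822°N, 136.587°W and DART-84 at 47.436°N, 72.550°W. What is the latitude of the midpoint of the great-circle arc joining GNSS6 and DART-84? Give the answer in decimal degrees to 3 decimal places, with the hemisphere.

Bx = cos φ₂ cos Δλ = 0.296127,  By = cos φ₂ sin Δλ = 0.608148
φₘ = atan2(sin φ₁ + sin φ₂, √((cos φ₁ + Bx)² + By²)) = 48.32593°
λₘ = λ₁ + atan2(By, cos φ₁ + Bx) = -106.83996°

48.326°N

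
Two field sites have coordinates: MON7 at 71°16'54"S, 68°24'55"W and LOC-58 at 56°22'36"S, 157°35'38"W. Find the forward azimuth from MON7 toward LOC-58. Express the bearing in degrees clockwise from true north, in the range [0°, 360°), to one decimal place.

MON7: φ = -71.28167°, λ = -68.41528°
LOC-58: φ = -56.37667°, λ = -157.59389°
Δλ = -89.1786°
y = sin Δλ · cos φ₂ = -0.553674
x = cos φ₁ sin φ₂ − sin φ₁ cos φ₂ cos Δλ = -0.259707
θ = atan2(y, x) = -115.1295° → 244.8705° (mod 360°)

244.9°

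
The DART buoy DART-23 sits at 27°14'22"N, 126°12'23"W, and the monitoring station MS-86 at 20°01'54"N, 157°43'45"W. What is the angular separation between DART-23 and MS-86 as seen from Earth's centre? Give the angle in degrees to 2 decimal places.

DART-23: φ = +27.23944°, λ = -126.20639°
MS-86: φ = +20.03167°, λ = -157.72917°
Δφ = -7.2078°,  Δλ = -31.5228°
a = sin²(Δφ/2) + cos φ₁ cos φ₂ sin²(Δλ/2) = 0.065584
c = 2·arcsin(√a) = 0.517957 rad = 29.6768°

29.68°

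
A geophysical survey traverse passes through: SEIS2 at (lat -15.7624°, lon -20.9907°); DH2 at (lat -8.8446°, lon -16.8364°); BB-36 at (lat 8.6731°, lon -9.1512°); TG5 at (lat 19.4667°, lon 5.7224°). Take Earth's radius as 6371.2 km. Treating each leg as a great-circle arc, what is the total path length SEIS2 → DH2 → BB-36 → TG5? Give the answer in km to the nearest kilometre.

SEIS2→DH2: c = 0.139961 rad, d = 891.72 km
DH2→BB-36: c = 0.333660 rad, d = 2125.81 km
BB-36→TG5: c = 0.314086 rad, d = 2001.10 km
Total = 891.72 + 2125.81 + 2001.10 = 5018.64 km

5019 km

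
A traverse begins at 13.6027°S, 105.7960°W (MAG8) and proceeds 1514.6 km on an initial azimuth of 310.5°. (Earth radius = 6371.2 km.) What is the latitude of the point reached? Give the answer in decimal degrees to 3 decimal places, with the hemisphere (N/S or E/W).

4.584°S

δ = d/R = 1514.6/6371.2 = 0.237726 rad
φ₂ = arcsin(sin φ₁ cos δ + cos φ₁ sin δ cos θ)
   = arcsin(-0.23519·0.97188 + 0.97195·0.23549·0.64945) = -4.58413°
λ₂ = λ₁ + atan2(sin θ sin δ cos φ₁, cos δ − sin φ₁ sin φ₂) = -116.14509°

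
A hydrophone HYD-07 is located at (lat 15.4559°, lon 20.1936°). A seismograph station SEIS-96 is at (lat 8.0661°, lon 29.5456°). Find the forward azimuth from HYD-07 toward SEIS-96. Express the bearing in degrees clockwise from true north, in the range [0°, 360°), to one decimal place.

Δλ = 9.3520°
y = sin Δλ · cos φ₂ = 0.160892
x = cos φ₁ sin φ₂ − sin φ₁ cos φ₂ cos Δλ = -0.125112
θ = atan2(y, x) = 127.8692° → 127.8692° (mod 360°)

127.9°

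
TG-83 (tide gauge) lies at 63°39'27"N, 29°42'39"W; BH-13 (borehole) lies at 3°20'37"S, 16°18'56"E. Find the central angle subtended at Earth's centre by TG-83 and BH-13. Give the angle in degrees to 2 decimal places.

TG-83: φ = +63.65750°, λ = -29.71083°
BH-13: φ = -3.34361°, λ = +16.31556°
Δφ = -67.0011°,  Δλ = 46.0264°
a = sin²(Δφ/2) + cos φ₁ cos φ₂ sin²(Δλ/2) = 0.372347
c = 2·arcsin(√a) = 1.312632 rad = 75.2083°

75.21°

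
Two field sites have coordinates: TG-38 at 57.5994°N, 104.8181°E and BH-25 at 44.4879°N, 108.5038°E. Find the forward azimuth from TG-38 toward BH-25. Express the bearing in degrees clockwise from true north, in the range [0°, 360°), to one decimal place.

Δλ = 3.6857°
y = sin Δλ · cos φ₂ = 0.045860
x = cos φ₁ sin φ₂ − sin φ₁ cos φ₂ cos Δλ = -0.225601
θ = atan2(y, x) = 168.5096° → 168.5096° (mod 360°)

168.5°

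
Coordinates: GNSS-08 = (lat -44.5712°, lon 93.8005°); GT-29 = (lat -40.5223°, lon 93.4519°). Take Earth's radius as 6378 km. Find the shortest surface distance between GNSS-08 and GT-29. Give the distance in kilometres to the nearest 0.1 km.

451.6 km

Δφ = 4.0489°,  Δλ = -0.3486°
a = sin²(Δφ/2) + cos φ₁ cos φ₂ sin²(Δλ/2) = 0.001253
c = 2·arcsin(√a) = 0.070808 rad = 4.0570°
d = R·c = 6378 × 0.070808 = 451.6 km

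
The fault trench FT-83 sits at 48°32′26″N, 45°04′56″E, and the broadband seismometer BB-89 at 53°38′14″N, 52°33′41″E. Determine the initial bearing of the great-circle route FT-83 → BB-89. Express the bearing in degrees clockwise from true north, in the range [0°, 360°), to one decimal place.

39.8°

FT-83: φ = +48.54056°, λ = +45.08222°
BB-89: φ = +53.63722°, λ = +52.56139°
Δλ = 7.4792°
y = sin Δλ · cos φ₂ = 0.077175
x = cos φ₁ sin φ₂ − sin φ₁ cos φ₂ cos Δλ = 0.092617
θ = atan2(y, x) = 39.8035° → 39.8035° (mod 360°)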